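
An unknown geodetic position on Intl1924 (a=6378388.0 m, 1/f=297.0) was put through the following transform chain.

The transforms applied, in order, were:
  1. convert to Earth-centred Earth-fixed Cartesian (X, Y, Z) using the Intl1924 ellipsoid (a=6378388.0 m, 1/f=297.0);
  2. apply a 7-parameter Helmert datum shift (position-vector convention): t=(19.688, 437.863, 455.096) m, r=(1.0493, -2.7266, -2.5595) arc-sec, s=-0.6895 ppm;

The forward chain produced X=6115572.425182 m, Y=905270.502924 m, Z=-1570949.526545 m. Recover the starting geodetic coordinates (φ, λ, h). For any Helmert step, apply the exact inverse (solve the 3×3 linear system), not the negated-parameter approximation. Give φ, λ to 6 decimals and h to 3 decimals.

start: X=6115572.4252, Y=905270.5029, Z=-1570949.5265 m
→ Helmert⁻¹: X=6115524.9517, Y=904901.1558, Z=-1571491.1501
→ geod (Bowring, a=6378388.000): φ=-14.35502400°, λ=8.41686100°, h=1642.2670 m

φ=-14.355024°, λ=8.416861°, h=1642.267 m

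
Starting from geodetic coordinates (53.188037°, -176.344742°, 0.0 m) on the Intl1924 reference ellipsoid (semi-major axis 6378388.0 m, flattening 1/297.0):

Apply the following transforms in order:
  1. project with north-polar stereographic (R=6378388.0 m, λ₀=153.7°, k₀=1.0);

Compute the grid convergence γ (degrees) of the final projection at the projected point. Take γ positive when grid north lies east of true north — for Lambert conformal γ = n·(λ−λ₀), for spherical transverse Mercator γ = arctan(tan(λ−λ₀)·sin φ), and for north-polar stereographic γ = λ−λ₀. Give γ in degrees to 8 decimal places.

start: φ=53.188037°, λ=-176.344742°, h=0.000 m
→ into stereo (λ₀=153.7°): φ=53.18803700°, λ−λ₀=29.95525800°
convergence γ = 29.95525800°

29.95525800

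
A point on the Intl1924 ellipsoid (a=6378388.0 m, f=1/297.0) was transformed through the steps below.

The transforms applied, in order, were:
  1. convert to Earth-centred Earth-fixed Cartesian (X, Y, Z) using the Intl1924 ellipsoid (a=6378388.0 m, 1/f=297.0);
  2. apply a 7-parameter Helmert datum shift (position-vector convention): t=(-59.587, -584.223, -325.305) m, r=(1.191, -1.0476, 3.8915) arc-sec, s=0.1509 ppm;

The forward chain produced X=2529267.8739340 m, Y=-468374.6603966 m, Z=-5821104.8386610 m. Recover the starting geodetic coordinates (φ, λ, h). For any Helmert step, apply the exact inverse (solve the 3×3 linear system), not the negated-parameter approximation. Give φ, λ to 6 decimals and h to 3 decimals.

φ=-66.301915°, λ=-10.480195°, h=3381.473 m

start: X=2529267.8739, Y=-468374.6604, Z=-5821104.8387 m
→ Helmert⁻¹: X=2529288.6889, Y=-467871.6957, Z=-5820788.7998
→ geod (Bowring, a=6378388.000): φ=-66.30191500°, λ=-10.48019500°, h=3381.4730 m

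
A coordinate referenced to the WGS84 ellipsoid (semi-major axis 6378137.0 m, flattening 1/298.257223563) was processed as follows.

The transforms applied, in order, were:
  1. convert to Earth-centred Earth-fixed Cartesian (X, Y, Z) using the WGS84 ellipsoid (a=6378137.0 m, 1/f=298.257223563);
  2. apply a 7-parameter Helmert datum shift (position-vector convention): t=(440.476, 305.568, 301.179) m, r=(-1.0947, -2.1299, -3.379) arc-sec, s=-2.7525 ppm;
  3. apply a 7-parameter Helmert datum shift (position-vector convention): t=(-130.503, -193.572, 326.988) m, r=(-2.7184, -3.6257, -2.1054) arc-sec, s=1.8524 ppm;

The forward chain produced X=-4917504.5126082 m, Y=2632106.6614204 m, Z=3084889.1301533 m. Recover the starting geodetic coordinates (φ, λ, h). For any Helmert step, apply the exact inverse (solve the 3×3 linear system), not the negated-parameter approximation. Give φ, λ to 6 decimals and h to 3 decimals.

start: X=-4917504.5126, Y=2632106.6614, Z=3084889.1302 m
→ Helmert⁻¹: X=-4917337.5462, Y=2632204.5113, Z=3084677.5550
→ Helmert⁻¹: X=-4917802.8221, Y=2631809.2549, Z=3084449.6149
→ geod (Bowring, a=6378137.000): φ=29.10551900°, λ=151.84611100°, h=667.4060 m

φ=29.105519°, λ=151.846111°, h=667.406 m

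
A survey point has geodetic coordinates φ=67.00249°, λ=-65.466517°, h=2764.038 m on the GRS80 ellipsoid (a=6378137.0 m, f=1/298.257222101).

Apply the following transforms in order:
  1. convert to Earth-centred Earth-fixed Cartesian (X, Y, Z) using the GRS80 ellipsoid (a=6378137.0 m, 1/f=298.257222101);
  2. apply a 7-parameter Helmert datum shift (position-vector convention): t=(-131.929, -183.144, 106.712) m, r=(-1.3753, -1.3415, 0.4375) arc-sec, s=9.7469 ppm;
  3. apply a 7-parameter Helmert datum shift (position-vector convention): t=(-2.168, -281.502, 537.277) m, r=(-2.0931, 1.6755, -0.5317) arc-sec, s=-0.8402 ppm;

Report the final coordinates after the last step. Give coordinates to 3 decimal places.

start: φ=67.002490°, λ=-65.466517°, h=2764.038 m
→ ECEF (a=6378137.000, f=1/298.257222101): X=1038086.9700, Y=-2274350.8585, Z=5851066.1968
→ Helmert 7p (PV): X=1037931.9288, Y=-2274514.9553, Z=5851251.8548
→ Helmert 7p (PV): X=1037970.5556, Y=-2274737.8454, Z=5851798.8653

X=1037970.556 m, Y=-2274737.845 m, Z=5851798.865 m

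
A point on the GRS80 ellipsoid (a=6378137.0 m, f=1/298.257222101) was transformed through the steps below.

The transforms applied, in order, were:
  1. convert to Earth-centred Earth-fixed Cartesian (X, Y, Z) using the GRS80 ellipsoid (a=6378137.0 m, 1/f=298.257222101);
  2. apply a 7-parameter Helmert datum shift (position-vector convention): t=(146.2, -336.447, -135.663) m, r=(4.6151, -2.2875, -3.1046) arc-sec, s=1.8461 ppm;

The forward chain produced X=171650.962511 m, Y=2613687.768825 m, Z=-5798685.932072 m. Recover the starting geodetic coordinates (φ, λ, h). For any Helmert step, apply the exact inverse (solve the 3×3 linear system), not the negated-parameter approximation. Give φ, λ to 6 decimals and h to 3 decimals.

φ=-65.833035°, λ=86.248314°, h=2465.745 m

start: X=171650.9625, Y=2613687.7688, Z=-5798685.9321 m
→ Helmert⁻¹: X=171400.7957, Y=2613892.2284, Z=-5798599.9501
→ geod (Bowring, a=6378137.000): φ=-65.83303500°, λ=86.24831400°, h=2465.7450 m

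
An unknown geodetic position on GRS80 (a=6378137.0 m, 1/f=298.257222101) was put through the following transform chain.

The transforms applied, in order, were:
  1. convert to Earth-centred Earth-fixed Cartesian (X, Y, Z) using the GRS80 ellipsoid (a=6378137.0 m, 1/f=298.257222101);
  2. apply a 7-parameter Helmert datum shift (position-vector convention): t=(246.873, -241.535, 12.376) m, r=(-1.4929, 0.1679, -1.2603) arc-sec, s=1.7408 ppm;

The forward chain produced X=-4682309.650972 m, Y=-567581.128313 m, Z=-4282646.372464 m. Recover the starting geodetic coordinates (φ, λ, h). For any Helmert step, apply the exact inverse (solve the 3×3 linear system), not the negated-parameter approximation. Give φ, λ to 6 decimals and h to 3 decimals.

start: X=-4682309.6510, Y=-567581.1283, Z=-4282646.3725 m
→ Helmert⁻¹: X=-4682541.4200, Y=-567336.2196, Z=-4282659.2111
→ geod (Bowring, a=6378137.000): φ=-42.42975300°, λ=-173.09172200°, h=2520.9270 m

φ=-42.429753°, λ=-173.091722°, h=2520.927 m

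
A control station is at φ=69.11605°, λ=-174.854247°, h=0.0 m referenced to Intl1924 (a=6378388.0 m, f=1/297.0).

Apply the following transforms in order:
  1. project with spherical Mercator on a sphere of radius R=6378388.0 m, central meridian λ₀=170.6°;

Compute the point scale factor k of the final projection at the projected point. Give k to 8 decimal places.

2.80523565

start: φ=69.116050°, λ=-174.854247°, h=0.000 m
→ into merc (λ₀=170.6°): φ=69.11605000°, λ−λ₀=14.54575300°
scale k = 2.80523565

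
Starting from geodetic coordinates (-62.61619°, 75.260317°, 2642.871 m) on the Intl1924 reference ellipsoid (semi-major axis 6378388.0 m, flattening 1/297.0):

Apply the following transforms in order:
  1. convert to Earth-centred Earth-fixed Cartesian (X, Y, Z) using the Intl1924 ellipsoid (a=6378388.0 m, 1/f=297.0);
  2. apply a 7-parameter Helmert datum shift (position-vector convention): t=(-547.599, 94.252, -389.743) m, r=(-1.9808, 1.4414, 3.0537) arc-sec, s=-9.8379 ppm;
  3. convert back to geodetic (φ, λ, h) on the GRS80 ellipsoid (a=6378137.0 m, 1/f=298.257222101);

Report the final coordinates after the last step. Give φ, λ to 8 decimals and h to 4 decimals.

start: φ=-62.616190°, λ=75.260317°, h=2642.871 m
→ ECEF (a=6378388.000, f=1/297.0): X=748718.5233, Y=2845913.4007, Z=-5642900.6651
→ Helmert 7p (PV): X=748081.9931, Y=2845936.5501, Z=-5643267.4554
→ geod (Bowring, a=6378137.000): φ=-62.61814316°, λ=75.27241773°, h=3083.4150 m

φ=-62.61814316°, λ=75.27241773°, h=3083.4150 m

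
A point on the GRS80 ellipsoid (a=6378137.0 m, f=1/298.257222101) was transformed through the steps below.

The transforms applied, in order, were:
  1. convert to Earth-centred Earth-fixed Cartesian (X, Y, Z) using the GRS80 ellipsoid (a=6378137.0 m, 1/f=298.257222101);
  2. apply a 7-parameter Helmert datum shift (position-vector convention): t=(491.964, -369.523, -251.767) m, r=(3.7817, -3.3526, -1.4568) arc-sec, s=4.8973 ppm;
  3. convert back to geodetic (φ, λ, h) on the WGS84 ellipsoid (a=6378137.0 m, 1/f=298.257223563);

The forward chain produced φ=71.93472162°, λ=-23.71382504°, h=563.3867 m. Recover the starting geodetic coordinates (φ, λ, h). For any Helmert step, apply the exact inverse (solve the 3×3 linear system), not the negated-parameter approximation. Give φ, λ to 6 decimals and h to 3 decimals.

φ=71.940097°, λ=-23.705292°, h=585.775 m

start: φ=71.934722°, λ=-23.713825°, h=563.387 m
→ ECEF (a=6378137.000, f=1/298.257223563): X=1816526.2397, Y=-797922.0996, Z=6041967.0157
→ Helmert⁻¹: X=1816129.2227, Y=-797425.0655, Z=6042174.2933
→ geod (Bowring, a=6378137.000): φ=71.94009700°, λ=-23.70529200°, h=585.7750 m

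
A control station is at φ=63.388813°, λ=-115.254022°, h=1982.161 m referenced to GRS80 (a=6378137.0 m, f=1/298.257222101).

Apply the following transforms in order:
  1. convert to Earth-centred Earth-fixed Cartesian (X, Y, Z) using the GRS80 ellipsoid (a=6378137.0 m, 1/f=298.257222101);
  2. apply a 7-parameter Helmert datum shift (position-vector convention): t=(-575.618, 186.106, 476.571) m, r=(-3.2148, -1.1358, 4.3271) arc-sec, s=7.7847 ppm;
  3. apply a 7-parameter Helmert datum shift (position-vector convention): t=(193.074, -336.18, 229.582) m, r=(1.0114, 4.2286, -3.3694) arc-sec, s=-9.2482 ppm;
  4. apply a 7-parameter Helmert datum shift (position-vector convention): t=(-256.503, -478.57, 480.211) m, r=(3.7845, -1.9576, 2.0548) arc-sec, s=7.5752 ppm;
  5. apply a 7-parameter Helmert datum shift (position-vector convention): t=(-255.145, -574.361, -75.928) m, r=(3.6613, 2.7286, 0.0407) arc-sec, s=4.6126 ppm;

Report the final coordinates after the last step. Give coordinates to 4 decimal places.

start: φ=63.388813°, λ=-115.254022°, h=1982.161 m
→ ECEF (a=6378137.000, f=1/298.257222101): X=-1222533.8882, Y=-2591671.1874, Z=5681294.6004
→ Helmert 7p (PV): X=-1223095.9382, Y=-2591442.3556, Z=5681849.0601
→ Helmert 7p (PV): X=-1222817.4028, Y=-2591762.4501, Z=5682038.4627
→ Helmert 7p (PV): X=-1223111.2767, Y=-2592377.0885, Z=5682502.5574
→ Helmert 7p (PV): X=-1223296.3799, Y=-2593064.5160, Z=5682423.0045

X=-1223296.3799 m, Y=-2593064.5160 m, Z=5682423.0045 m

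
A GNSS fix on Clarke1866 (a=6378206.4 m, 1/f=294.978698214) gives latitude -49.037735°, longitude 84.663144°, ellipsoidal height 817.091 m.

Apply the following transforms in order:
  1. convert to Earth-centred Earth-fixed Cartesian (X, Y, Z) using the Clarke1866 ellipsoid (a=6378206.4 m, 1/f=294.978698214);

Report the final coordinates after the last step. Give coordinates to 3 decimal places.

X=389710.569 m, Y=4171774.117 m, Z=-4793723.498 m

start: φ=-49.037735°, λ=84.663144°, h=817.091 m
→ ECEF (a=6378206.400, f=1/294.978698214): X=389710.5689, Y=4171774.1170, Z=-4793723.4976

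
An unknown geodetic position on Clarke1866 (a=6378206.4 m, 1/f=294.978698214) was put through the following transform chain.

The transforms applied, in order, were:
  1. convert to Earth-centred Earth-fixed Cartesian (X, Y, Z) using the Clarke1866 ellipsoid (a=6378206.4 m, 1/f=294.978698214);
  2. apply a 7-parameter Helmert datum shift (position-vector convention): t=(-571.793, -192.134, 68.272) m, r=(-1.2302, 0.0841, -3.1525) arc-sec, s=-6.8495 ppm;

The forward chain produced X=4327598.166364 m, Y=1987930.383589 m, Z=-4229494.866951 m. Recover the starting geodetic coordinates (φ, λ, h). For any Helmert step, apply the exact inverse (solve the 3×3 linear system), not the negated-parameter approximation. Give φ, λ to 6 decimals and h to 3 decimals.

φ=-41.798585°, λ=24.672583°, h=1239.865 m

start: X=4327598.1664, Y=1987930.3836, Z=-4229494.8670 m
→ Helmert⁻¹: X=4328170.9423, Y=1988227.5120, Z=-4229578.4867
→ geod (Bowring, a=6378206.400): φ=-41.79858500°, λ=24.67258300°, h=1239.8650 m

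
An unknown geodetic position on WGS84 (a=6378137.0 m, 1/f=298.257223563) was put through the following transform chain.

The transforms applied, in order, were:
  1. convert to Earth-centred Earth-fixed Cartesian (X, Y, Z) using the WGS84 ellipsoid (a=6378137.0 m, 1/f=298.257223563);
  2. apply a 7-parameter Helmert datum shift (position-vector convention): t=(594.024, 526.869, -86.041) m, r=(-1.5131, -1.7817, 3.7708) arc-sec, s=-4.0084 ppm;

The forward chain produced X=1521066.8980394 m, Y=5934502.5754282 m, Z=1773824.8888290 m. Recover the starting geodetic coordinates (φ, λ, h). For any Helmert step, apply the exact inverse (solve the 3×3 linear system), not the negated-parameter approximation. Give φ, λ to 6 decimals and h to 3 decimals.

φ=16.253672°, λ=75.626987°, h=906.573 m

start: X=1521066.8980, Y=5934502.5754, Z=1773824.8888 m
→ Helmert⁻¹: X=1520602.7728, Y=5933958.6804, Z=1773948.4354
→ geod (Bowring, a=6378137.000): φ=16.25367200°, λ=75.62698700°, h=906.5730 m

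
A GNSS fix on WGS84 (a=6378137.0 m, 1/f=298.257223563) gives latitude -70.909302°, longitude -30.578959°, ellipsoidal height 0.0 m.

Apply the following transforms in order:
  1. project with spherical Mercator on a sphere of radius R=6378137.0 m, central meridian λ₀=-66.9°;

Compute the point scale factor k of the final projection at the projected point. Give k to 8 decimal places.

start: φ=-70.909302°, λ=-30.578959°, h=0.000 m
→ into merc (λ₀=-66.9°): φ=-70.90930200°, λ−λ₀=36.32104100°
scale k = 3.05750106

3.05750106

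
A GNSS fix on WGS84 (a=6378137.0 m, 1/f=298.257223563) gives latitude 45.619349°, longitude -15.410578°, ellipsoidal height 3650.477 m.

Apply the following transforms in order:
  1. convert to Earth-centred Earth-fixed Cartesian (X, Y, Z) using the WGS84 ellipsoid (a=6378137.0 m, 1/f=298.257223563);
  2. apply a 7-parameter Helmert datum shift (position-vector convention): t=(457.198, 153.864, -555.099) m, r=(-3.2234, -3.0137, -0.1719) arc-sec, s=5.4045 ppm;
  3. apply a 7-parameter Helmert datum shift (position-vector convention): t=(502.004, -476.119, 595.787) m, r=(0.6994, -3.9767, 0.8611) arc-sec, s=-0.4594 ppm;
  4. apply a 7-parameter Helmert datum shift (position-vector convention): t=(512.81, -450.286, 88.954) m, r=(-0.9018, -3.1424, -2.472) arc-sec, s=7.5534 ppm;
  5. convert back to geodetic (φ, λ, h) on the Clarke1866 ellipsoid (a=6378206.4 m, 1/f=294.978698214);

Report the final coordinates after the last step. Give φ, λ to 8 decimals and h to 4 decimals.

φ=45.61482831°, λ=-15.41543092°, h=5011.9752 m

start: φ=45.619349°, λ=-15.410578°, h=3650.477 m
→ ECEF (a=6378137.000, f=1/298.257223563): X=4310453.3694, Y=-1188152.8894, Z=4538365.7751
→ Helmert 7p (PV): X=4310866.5634, Y=-1187938.1155, Z=4537916.7513
→ Helmert 7p (PV): X=4311284.0572, Y=-1188411.0792, Z=4538589.5372
→ Helmert 7p (PV): X=4311746.0443, Y=-1188902.1680, Z=4538783.6508
→ geod (Bowring, a=6378206.400): φ=45.61482831°, λ=-15.41543092°, h=5011.9752 m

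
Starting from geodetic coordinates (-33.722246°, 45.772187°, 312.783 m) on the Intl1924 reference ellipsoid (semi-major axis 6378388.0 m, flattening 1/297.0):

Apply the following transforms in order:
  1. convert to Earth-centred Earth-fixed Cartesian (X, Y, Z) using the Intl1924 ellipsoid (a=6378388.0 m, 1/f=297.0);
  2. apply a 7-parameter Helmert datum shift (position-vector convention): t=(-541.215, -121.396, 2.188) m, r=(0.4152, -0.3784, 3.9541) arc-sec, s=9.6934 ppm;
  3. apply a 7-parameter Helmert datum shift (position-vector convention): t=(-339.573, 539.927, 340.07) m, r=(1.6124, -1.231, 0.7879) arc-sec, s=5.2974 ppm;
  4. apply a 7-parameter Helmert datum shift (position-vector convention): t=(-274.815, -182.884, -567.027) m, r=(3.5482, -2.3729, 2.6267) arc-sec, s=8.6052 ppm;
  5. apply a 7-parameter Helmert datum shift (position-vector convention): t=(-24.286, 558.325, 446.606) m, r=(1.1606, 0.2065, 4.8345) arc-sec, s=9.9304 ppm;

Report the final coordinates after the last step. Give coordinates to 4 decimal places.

X=3703217.0588 m, Y=3806910.3173 m, Z=-3520794.9645 m

start: φ=-33.722246°, λ=45.772187°, h=312.783 m
→ ECEF (a=6378388.000, f=1/297.0): X=3704433.4971, Y=3805654.6273, Z=-3521090.8567
→ Helmert 7p (PV): X=3703861.6951, Y=3805648.2236, Z=-3521108.3434
→ Helmert 7p (PV): X=3703548.2202, Y=3806249.9840, Z=-3520735.0718
→ Helmert 7p (PV): X=3703297.3069, Y=3806207.5820, Z=-3521224.3126
→ Helmert 7p (PV): X=3703217.0588, Y=3806910.3173, Z=-3520794.9645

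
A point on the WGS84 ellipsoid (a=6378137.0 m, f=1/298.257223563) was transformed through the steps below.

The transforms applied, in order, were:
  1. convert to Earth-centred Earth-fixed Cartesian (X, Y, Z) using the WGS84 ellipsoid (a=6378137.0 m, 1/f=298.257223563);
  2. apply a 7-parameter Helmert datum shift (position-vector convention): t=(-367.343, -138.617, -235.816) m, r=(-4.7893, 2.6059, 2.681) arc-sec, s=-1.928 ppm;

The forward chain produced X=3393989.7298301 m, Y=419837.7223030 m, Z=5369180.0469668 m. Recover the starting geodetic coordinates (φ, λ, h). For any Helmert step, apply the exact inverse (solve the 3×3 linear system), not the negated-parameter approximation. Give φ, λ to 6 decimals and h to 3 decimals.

φ=57.678383°, λ=7.050557°, h=3322.845 m

start: X=3393989.7298, Y=419837.7223, Z=5369180.0470 m
→ Helmert⁻¹: X=3394301.2371, Y=419808.3555, Z=5369478.8456
→ geod (Bowring, a=6378137.000): φ=57.67838300°, λ=7.05055700°, h=3322.8450 m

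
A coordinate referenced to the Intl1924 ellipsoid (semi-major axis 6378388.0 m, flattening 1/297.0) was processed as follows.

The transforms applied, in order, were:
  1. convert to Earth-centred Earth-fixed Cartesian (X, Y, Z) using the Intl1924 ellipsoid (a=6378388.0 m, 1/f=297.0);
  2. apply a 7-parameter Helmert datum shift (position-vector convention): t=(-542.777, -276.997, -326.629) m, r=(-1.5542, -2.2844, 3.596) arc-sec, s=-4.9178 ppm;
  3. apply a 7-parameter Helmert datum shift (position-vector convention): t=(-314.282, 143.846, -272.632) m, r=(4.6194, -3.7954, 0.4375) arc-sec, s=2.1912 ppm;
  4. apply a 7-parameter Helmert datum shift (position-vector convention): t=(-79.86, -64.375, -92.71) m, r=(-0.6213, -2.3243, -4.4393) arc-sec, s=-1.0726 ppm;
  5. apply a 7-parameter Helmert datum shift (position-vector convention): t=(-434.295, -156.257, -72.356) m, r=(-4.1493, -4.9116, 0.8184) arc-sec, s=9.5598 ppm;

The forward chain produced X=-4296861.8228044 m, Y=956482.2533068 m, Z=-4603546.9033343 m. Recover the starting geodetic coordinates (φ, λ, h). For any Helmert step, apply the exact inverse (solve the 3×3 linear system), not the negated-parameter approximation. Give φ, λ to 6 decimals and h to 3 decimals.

start: X=-4296861.8228, Y=956482.2533, Z=-4603546.9033 m
→ Helmert⁻¹: X=-4296492.2736, Y=956739.0143, Z=-4603308.9848
→ Helmert⁻¹: X=-4296489.4839, Y=956725.8105, Z=-4603169.9153
→ Helmert⁻¹: X=-4296248.4543, Y=956485.8984, Z=-4602829.5648
→ Helmert⁻¹: X=-4295761.0934, Y=956877.1720, Z=-4602470.7841
→ geod (Bowring, a=6378388.000): φ=-46.47460600°, λ=167.44242500°, h=895.8730 m

φ=-46.474606°, λ=167.442425°, h=895.873 m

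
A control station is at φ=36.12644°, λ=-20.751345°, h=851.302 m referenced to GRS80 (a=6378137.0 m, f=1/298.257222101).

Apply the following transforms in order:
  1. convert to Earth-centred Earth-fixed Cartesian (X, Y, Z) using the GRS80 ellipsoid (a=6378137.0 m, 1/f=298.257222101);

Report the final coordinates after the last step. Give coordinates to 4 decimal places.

X=4823784.1477 m, Y=-1827697.8211 m, Z=3740034.8188 m

start: φ=36.126440°, λ=-20.751345°, h=851.302 m
→ ECEF (a=6378137.000, f=1/298.257222101): X=4823784.1477, Y=-1827697.8211, Z=3740034.8188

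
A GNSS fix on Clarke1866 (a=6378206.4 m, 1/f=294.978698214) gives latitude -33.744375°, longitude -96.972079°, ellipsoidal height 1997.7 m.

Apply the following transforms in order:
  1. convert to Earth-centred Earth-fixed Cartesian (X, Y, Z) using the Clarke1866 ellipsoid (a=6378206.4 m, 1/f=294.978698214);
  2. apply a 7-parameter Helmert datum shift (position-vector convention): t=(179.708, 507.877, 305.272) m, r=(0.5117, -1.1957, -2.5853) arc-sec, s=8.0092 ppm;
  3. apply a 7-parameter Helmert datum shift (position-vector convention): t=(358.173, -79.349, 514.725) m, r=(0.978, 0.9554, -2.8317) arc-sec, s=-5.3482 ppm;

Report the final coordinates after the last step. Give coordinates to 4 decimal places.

X=-644258.0468 m, Y=-5271112.7416 m, Z=-3523058.0351 m

start: φ=-33.744375°, λ=-96.972079°, h=1997.700 m
→ ECEF (a=6378206.400, f=1/294.978698214): X=-644659.8811, Y=-5271569.6167, Z=-3523829.8317
→ Helmert 7p (PV): X=-644530.9826, Y=-5271087.1386, Z=-3523569.5976
→ Helmert 7p (PV): X=-644258.0468, Y=-5271112.7416, Z=-3523058.0351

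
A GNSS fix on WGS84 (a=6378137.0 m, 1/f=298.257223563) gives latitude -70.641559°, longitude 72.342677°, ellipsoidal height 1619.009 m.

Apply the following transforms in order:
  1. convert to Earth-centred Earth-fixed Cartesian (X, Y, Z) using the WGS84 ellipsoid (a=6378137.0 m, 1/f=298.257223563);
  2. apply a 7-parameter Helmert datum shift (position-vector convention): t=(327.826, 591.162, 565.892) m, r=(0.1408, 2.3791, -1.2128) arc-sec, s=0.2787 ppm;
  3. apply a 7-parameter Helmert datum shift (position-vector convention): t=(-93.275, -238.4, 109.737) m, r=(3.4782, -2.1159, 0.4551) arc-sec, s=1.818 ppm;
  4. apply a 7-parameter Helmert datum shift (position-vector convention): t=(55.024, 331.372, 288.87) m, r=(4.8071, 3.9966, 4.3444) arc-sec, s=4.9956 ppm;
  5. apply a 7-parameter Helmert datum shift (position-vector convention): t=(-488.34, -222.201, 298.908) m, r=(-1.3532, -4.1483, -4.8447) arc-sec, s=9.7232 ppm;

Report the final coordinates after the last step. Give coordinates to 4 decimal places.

X=643190.9765 m, Y=2021838.1649 m, Z=-5995439.3515 m

start: φ=-70.641559°, λ=72.342677°, h=1619.009 m
→ ECEF (a=6378137.000, f=1/298.257223563): X=643369.8344, Y=2021140.5449, Z=-5996670.9091
→ Helmert 7p (PV): X=643640.5568, Y=2021732.5807, Z=-5996112.7295
→ Helmert 7p (PV): X=643605.5005, Y=2021600.3877, Z=-5995973.1987
→ Helmert 7p (PV): X=643504.9811, Y=2022095.1544, Z=-5995679.6382
→ Helmert 7p (PV): X=643190.9765, Y=2021838.1649, Z=-5995439.3515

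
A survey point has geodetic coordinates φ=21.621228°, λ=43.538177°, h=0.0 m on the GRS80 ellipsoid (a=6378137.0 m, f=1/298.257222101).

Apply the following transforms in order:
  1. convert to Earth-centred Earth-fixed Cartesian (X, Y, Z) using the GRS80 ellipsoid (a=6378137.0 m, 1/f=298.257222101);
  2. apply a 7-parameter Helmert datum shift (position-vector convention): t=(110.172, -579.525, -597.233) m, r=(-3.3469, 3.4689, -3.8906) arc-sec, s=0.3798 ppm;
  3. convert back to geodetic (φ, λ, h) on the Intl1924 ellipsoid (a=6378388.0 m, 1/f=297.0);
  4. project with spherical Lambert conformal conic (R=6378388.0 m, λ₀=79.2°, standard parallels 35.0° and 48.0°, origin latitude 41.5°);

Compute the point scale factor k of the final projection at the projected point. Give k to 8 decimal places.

start: φ=21.621228°, λ=43.538177°, h=0.000 m
→ ECEF (a=6378137.000, f=1/298.257222101): X=4300248.2652, Y=4086232.3099, Z=2335474.6338
→ Helmert 7p (PV): X=4300476.4230, Y=4085611.1209, Z=2334739.6633
→ geod (Bowring, a=6378388.000): φ=21.61649415°, λ=43.53230937°, h=-753.4278 m
→ into lcc (λ₀=79.2°): φ=21.61649415°, λ−λ₀=-35.66769063°
scale k = 1.05154453

1.05154453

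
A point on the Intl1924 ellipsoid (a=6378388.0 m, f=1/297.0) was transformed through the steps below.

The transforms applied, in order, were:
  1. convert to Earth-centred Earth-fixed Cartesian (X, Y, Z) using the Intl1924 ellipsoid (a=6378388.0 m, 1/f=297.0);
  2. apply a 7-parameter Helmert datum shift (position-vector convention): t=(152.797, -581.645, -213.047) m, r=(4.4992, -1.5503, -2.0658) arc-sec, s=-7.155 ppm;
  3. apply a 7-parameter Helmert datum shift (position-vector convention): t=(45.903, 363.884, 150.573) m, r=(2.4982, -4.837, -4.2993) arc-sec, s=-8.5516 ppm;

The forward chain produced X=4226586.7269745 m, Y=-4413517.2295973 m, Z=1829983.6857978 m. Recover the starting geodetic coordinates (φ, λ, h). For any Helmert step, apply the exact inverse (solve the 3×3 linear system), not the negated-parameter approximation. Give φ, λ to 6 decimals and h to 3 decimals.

φ=16.778912°, λ=-46.236792°, h=2252.669 m

start: X=4226586.7270, Y=-4413517.2296, Z=1829983.6858 m
→ Helmert⁻¹: X=4226711.8773, Y=-4413808.5979, Z=1829803.1010
→ Helmert⁻¹: X=4226647.2758, Y=-4413176.2794, Z=1830093.7376
→ geod (Bowring, a=6378388.000): φ=16.77891200°, λ=-46.23679200°, h=2252.6690 m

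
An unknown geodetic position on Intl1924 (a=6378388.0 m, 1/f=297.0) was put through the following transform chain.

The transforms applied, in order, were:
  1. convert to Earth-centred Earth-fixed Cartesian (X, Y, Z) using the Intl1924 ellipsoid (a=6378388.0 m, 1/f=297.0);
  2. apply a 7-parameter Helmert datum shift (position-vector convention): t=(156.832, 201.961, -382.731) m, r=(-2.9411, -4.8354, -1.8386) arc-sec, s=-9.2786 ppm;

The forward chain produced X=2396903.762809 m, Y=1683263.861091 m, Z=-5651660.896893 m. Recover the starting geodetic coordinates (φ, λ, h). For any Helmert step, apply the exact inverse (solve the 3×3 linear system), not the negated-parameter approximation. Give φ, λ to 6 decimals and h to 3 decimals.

φ=-62.763523°, λ=35.080881°, h=3682.641 m

start: X=2396903.7628, Y=1683263.8611, Z=-5651660.8969 m
→ Helmert⁻¹: X=2396621.6829, Y=1683179.4616, Z=-5651362.7854
→ geod (Bowring, a=6378388.000): φ=-62.76352300°, λ=35.08088100°, h=3682.6410 m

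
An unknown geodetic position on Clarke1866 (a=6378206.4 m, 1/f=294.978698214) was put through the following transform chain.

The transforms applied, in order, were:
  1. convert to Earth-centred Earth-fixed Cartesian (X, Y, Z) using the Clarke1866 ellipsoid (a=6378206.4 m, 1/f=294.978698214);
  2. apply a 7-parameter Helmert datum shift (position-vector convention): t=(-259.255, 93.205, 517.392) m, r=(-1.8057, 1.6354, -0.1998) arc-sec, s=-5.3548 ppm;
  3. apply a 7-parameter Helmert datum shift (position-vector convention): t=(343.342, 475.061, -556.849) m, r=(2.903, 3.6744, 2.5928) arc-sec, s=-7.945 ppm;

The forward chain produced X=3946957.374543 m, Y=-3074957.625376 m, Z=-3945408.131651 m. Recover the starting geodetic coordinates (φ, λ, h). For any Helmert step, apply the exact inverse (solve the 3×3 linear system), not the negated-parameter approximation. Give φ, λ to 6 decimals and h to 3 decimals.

start: X=3946957.3745, Y=-3074957.6254, Z=-3945408.1317 m
→ Helmert⁻¹: X=3946677.0001, Y=-3075562.2508, Z=-3944769.0328
→ Helmert⁻¹: X=3946991.6505, Y=-3075633.5639, Z=-3945303.1818
→ geod (Bowring, a=6378206.400): φ=-38.44355700°, λ=-37.92696500°, h=2210.5220 m

φ=-38.443557°, λ=-37.926965°, h=2210.522 m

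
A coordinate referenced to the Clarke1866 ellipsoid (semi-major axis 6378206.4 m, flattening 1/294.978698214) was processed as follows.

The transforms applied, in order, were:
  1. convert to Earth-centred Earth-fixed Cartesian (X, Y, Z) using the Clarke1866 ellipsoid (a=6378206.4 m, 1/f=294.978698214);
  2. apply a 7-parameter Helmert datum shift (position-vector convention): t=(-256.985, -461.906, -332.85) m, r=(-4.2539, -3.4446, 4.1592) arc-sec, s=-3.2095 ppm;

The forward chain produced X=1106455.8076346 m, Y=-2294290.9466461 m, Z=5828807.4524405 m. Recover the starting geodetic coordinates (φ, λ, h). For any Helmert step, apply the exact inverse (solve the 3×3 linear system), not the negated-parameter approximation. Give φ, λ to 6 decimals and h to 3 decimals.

φ=66.539573°, λ=-64.244259°, h=1222.387 m

start: X=1106455.8076, Y=-2294290.9466, Z=5828807.4524 m
→ Helmert⁻¹: X=1106767.4332, Y=-2293978.9362, Z=5829093.2184
→ geod (Bowring, a=6378206.400): φ=66.53957300°, λ=-64.24425900°, h=1222.3870 m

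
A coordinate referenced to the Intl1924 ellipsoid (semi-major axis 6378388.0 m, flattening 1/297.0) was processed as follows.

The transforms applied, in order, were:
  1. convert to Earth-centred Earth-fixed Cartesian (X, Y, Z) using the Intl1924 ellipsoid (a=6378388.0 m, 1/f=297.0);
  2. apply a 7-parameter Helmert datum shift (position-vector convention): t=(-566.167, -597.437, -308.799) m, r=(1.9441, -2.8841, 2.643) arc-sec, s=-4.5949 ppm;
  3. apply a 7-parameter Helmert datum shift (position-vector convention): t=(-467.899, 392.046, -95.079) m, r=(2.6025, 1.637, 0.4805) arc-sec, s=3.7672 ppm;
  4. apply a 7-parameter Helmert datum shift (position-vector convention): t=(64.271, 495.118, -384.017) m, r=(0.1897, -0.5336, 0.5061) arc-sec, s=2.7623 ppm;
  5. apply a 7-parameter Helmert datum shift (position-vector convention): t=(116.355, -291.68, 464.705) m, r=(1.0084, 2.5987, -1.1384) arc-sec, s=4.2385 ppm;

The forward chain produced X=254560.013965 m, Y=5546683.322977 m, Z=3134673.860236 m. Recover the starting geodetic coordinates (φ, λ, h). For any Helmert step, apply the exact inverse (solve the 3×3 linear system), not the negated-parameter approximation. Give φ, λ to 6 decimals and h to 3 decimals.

φ=29.613307°, λ=87.362987°, h=3236.846 m

start: X=254560.0140, Y=5546683.3230, Z=3134673.8602 m
→ Helmert⁻¹: X=254372.4792, Y=5546968.2187, Z=3134171.9574
→ Helmert⁻¹: X=254329.2237, Y=5546460.0385, Z=3134541.5569
→ Helmert⁻¹: X=254784.2055, Y=5546086.0554, Z=3134556.8727
→ Helmert⁻¹: X=255466.4523, Y=5546735.2521, Z=3134824.2246
→ geod (Bowring, a=6378388.000): φ=29.61330700°, λ=87.36298700°, h=3236.8460 m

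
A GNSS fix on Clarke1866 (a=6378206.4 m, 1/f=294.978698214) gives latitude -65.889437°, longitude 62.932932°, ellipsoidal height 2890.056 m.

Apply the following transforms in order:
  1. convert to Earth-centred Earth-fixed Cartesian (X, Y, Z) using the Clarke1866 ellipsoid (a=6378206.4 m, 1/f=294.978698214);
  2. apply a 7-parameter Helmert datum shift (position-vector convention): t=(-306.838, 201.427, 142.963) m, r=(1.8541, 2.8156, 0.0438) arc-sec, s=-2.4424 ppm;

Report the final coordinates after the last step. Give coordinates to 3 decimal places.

X=1189088.867 m, Y=2327990.751 m, Z=-5801208.232 m

start: φ=-65.889437°, λ=62.932932°, h=2890.056 m
→ ECEF (a=6378206.400, f=1/294.978698214): X=1189478.2958, Y=2327742.6083, Z=-5801370.0510
→ Helmert 7p (PV): X=1189088.8675, Y=2327990.7505, Z=-5801208.2317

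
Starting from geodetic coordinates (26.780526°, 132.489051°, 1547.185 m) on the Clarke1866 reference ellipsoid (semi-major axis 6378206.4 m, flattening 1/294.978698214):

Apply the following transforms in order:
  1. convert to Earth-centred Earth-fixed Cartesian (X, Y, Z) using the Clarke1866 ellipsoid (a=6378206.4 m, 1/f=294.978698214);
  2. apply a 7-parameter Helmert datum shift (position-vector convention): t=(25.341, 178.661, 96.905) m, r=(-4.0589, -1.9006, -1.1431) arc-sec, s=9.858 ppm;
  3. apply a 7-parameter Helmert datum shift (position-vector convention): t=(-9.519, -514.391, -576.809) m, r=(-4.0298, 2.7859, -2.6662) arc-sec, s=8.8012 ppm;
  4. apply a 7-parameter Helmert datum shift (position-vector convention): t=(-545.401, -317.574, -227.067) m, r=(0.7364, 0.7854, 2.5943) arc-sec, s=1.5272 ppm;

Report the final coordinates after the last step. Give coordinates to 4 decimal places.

X=-3850195.7168 m, Y=4202309.0218 m, Z=2856295.1155 m

start: φ=26.780526°, λ=132.489051°, h=1547.185 m
→ ECEF (a=6378206.400, f=1/294.978698214): X=-3849636.3286, Y=4202752.9643, Z=2857063.0466
→ Helmert 7p (PV): X=-3849651.9722, Y=4203050.6127, Z=2857069.9412
→ Helmert 7p (PV): X=-3849602.4540, Y=4202678.7941, Z=2856488.1575
→ Helmert 7p (PV): X=-3850195.7168, Y=4202309.0218, Z=2856295.1155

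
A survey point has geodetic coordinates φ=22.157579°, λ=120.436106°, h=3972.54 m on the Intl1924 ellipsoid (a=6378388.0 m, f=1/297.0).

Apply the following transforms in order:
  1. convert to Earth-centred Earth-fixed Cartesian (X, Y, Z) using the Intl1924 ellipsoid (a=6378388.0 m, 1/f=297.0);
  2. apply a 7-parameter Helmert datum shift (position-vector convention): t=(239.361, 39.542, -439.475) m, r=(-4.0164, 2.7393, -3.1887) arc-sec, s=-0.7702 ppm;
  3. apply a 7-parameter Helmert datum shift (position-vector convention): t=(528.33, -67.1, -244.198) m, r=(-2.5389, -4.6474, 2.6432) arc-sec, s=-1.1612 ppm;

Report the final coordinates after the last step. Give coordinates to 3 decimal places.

X=-2995056.822 m, Y=5098936.369 m, Z=2391233.276 m

start: φ=22.157579°, λ=120.436106°, h=3972.540 m
→ ECEF (a=6378388.000, f=1/297.0): X=-2995821.6642, Y=5098889.8300, Z=2392111.3234
→ Helmert 7p (PV): X=-2995469.4024, Y=5099018.3372, Z=2391610.5062
→ Helmert 7p (PV): X=-2995056.8217, Y=5098936.3687, Z=2391233.2761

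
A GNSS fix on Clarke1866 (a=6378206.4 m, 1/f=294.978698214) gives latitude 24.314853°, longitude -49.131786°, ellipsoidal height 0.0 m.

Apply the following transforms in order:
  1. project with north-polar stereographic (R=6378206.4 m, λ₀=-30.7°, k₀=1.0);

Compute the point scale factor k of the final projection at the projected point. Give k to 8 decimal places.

1.41668081

start: φ=24.314853°, λ=-49.131786°, h=0.000 m
→ into stereo (λ₀=-30.7°): φ=24.31485300°, λ−λ₀=-18.43178600°
scale k = 1.41668081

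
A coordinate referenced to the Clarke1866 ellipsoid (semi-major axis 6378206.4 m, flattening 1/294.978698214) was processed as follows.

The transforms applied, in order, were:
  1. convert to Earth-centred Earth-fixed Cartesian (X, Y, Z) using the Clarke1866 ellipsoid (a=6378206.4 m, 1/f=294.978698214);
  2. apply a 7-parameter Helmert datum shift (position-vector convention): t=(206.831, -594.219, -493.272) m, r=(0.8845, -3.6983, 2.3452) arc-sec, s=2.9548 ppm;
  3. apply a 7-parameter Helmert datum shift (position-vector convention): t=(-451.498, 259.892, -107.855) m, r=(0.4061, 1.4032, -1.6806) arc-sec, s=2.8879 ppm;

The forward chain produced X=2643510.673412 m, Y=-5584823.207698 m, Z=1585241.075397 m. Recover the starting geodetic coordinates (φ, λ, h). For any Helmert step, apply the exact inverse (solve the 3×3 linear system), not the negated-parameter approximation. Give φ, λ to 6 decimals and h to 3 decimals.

start: X=2643510.6734, Y=-5584823.2077, Z=1585241.0754 m
→ Helmert⁻¹: X=2643989.2565, Y=-5585042.3066, Z=1585373.3349
→ Helmert⁻¹: X=2643739.5531, Y=-5584454.8453, Z=1585838.4662
→ geod (Bowring, a=6378206.400): φ=14.48904100°, λ=-64.66663400°, h=2037.4250 m

φ=14.489041°, λ=-64.666634°, h=2037.425 m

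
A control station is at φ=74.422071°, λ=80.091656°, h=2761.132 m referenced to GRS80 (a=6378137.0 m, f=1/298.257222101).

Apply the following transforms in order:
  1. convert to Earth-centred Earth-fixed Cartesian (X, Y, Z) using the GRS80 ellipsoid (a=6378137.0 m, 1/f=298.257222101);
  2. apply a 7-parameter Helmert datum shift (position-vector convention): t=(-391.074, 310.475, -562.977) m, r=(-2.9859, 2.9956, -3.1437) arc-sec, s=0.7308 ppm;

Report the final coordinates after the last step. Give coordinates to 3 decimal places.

start: φ=74.422071°, λ=80.091656°, h=2761.132 m
→ ECEF (a=6378137.000, f=1/298.257222101): X=295780.1783, Y=1693288.0115, Z=6124416.0938
→ Helmert 7p (PV): X=295504.0735, Y=1693683.8733, Z=6123828.7847

X=295504.073 m, Y=1693683.873 m, Z=6123828.785 m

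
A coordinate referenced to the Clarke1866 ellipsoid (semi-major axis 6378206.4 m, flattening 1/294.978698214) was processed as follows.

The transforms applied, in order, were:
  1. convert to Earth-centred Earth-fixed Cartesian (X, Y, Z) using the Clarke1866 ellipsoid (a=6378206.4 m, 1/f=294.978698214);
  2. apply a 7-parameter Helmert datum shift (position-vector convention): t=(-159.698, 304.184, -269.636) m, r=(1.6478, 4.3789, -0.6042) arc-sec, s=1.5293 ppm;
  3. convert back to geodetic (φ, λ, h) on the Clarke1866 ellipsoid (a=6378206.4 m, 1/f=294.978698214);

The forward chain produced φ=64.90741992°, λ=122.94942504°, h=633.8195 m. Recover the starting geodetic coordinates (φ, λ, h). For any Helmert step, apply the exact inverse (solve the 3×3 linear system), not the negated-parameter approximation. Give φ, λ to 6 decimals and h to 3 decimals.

φ=64.910183°, λ=122.951894°, h=722.904 m

start: φ=64.907420°, λ=122.949425°, h=633.820 m
→ ECEF (a=6378206.400, f=1/294.978698214): X=-1475428.9294, Y=2276357.7890, Z=5753722.6307
→ Helmert⁻¹: X=-1475395.7957, Y=2276091.7693, Z=5753933.9620
→ geod (Bowring, a=6378206.400): φ=64.91018300°, λ=122.95189400°, h=722.9040 m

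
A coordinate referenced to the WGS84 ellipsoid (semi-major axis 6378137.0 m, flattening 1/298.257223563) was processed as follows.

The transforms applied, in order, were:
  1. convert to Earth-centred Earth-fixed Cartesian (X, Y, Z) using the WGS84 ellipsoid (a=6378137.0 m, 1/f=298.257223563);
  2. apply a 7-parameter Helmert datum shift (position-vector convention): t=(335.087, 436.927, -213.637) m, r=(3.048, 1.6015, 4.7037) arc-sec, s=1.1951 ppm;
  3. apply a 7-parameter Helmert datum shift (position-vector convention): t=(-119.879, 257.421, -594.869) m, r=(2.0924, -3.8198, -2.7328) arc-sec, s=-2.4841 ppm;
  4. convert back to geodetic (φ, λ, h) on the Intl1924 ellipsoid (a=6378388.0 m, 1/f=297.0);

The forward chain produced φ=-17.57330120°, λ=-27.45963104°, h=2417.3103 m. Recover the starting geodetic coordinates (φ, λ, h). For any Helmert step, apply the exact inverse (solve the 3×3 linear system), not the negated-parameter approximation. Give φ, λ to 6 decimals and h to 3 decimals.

φ=-17.565401°, λ=-27.467402°, h=2547.374 m

start: φ=-17.573301°, λ=-27.459631°, h=2417.310 m
→ ECEF (a=6378388.000, f=1/297.0): X=5399338.5750, Y=-2805884.4051, Z=-1914168.9213
→ Helmert⁻¹: X=5399473.6060, Y=-2806096.6718, Z=-1913650.3325
→ Helmert⁻¹: X=5399082.9182, Y=-2806681.6402, Z=-1913351.0140
→ geod (Bowring, a=6378137.000): φ=-17.56540100°, λ=-27.46740200°, h=2547.3740 m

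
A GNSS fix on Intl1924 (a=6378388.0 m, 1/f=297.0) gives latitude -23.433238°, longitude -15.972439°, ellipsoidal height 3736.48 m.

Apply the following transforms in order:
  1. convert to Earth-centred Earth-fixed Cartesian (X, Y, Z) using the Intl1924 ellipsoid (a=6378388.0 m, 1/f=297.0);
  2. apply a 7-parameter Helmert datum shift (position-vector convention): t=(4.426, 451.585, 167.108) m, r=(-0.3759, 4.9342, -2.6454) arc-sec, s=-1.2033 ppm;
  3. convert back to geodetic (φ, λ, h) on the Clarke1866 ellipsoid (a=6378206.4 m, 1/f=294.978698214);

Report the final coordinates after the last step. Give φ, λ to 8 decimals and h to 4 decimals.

φ=-23.43454303°, λ=-15.96912170°, h=3757.3100 m

start: φ=-23.433238°, λ=-15.972439°, h=3736.480 m
→ ECEF (a=6378388.000, f=1/297.0): X=5632680.0639, Y=-1612213.1507, Z=-2522332.6724
→ Helmert 7p (PV): X=5632596.6967, Y=-1611836.4629, Z=-2522294.3342
→ geod (Bowring, a=6378206.400): φ=-23.43454303°, λ=-15.96912170°, h=3757.3100 m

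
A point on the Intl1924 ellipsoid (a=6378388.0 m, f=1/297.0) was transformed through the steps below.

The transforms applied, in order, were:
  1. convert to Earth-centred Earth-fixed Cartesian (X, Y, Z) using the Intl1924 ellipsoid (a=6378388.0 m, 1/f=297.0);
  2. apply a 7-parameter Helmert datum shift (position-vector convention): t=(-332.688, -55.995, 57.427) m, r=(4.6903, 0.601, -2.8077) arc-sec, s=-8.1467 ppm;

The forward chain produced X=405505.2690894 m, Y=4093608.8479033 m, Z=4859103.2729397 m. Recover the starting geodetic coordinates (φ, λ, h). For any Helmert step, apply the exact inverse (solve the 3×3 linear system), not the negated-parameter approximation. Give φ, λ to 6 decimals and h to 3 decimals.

φ=49.937489°, λ=84.339436°, h=762.358 m

start: X=405505.2691, Y=4093608.8479, Z=4859103.2729 m
→ Helmert⁻¹: X=405771.3801, Y=4093814.2061, Z=4858993.5236
→ geod (Bowring, a=6378388.000): φ=49.93748900°, λ=84.33943600°, h=762.3580 m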